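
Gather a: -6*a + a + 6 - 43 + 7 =-5*a - 30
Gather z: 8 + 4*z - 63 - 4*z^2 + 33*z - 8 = -4*z^2 + 37*z - 63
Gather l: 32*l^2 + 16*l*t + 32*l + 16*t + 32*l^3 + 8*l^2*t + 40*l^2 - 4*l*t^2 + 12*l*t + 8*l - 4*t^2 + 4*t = 32*l^3 + l^2*(8*t + 72) + l*(-4*t^2 + 28*t + 40) - 4*t^2 + 20*t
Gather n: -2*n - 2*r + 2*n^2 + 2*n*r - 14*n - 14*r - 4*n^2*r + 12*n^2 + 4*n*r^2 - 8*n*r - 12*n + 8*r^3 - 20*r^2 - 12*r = n^2*(14 - 4*r) + n*(4*r^2 - 6*r - 28) + 8*r^3 - 20*r^2 - 28*r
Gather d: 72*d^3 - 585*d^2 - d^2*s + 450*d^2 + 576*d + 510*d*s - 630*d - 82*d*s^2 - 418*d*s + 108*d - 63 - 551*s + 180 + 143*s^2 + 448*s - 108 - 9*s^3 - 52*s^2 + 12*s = 72*d^3 + d^2*(-s - 135) + d*(-82*s^2 + 92*s + 54) - 9*s^3 + 91*s^2 - 91*s + 9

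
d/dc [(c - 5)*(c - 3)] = 2*c - 8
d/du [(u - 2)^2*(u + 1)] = 3*u*(u - 2)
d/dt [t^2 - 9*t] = 2*t - 9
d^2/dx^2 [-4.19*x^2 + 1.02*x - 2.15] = -8.38000000000000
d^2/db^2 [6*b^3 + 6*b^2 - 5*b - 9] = 36*b + 12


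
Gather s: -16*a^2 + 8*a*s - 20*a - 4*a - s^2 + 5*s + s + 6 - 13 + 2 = -16*a^2 - 24*a - s^2 + s*(8*a + 6) - 5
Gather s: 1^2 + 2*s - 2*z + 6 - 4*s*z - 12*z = s*(2 - 4*z) - 14*z + 7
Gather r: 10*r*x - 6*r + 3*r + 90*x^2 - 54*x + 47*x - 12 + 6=r*(10*x - 3) + 90*x^2 - 7*x - 6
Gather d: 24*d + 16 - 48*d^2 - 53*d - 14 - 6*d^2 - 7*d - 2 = -54*d^2 - 36*d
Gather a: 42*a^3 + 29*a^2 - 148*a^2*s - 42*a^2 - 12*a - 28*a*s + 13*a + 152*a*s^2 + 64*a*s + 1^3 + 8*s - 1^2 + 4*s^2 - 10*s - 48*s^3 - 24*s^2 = 42*a^3 + a^2*(-148*s - 13) + a*(152*s^2 + 36*s + 1) - 48*s^3 - 20*s^2 - 2*s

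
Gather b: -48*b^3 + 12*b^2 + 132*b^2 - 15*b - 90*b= -48*b^3 + 144*b^2 - 105*b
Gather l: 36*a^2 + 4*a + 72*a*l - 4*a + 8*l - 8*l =36*a^2 + 72*a*l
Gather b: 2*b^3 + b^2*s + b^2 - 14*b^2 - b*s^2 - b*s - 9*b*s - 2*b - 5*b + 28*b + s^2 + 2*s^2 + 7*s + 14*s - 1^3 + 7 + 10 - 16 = 2*b^3 + b^2*(s - 13) + b*(-s^2 - 10*s + 21) + 3*s^2 + 21*s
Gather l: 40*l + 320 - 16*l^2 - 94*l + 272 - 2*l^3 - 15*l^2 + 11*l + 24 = -2*l^3 - 31*l^2 - 43*l + 616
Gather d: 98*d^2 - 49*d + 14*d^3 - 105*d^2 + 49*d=14*d^3 - 7*d^2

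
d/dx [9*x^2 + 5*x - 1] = 18*x + 5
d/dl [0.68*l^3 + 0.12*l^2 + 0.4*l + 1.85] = 2.04*l^2 + 0.24*l + 0.4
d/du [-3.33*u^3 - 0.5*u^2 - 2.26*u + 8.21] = -9.99*u^2 - 1.0*u - 2.26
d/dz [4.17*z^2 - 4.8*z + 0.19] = 8.34*z - 4.8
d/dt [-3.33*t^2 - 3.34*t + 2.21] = -6.66*t - 3.34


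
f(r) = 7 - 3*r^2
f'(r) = -6*r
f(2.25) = -8.19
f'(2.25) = -13.50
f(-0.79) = 5.13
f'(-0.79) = 4.74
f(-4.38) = -50.55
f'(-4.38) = 26.28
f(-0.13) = 6.95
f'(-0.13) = 0.78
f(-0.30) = 6.73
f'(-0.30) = 1.80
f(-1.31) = 1.85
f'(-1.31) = 7.86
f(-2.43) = -10.71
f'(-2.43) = 14.58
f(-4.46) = -52.67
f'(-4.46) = 26.76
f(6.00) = -101.00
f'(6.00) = -36.00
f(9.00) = -236.00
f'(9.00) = -54.00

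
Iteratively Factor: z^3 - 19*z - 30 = (z - 5)*(z^2 + 5*z + 6) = (z - 5)*(z + 2)*(z + 3)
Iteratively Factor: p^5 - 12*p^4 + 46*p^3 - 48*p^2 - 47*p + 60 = (p + 1)*(p^4 - 13*p^3 + 59*p^2 - 107*p + 60) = (p - 5)*(p + 1)*(p^3 - 8*p^2 + 19*p - 12) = (p - 5)*(p - 4)*(p + 1)*(p^2 - 4*p + 3) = (p - 5)*(p - 4)*(p - 1)*(p + 1)*(p - 3)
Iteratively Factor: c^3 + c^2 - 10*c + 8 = (c + 4)*(c^2 - 3*c + 2) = (c - 2)*(c + 4)*(c - 1)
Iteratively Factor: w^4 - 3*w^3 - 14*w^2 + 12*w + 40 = (w + 2)*(w^3 - 5*w^2 - 4*w + 20) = (w + 2)^2*(w^2 - 7*w + 10) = (w - 5)*(w + 2)^2*(w - 2)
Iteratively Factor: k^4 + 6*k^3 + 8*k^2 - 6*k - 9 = (k + 1)*(k^3 + 5*k^2 + 3*k - 9) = (k + 1)*(k + 3)*(k^2 + 2*k - 3) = (k + 1)*(k + 3)^2*(k - 1)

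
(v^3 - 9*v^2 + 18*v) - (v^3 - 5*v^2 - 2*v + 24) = -4*v^2 + 20*v - 24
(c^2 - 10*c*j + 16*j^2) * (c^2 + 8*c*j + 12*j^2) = c^4 - 2*c^3*j - 52*c^2*j^2 + 8*c*j^3 + 192*j^4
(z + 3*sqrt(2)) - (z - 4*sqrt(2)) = 7*sqrt(2)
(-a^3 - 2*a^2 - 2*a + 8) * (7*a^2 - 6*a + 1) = -7*a^5 - 8*a^4 - 3*a^3 + 66*a^2 - 50*a + 8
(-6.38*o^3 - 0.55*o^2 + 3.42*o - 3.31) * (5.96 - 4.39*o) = 28.0082*o^4 - 35.6103*o^3 - 18.2918*o^2 + 34.9141*o - 19.7276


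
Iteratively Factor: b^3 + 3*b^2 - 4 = (b + 2)*(b^2 + b - 2) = (b + 2)^2*(b - 1)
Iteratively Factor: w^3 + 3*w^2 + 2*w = (w)*(w^2 + 3*w + 2) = w*(w + 2)*(w + 1)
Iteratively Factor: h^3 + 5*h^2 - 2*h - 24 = (h + 3)*(h^2 + 2*h - 8) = (h - 2)*(h + 3)*(h + 4)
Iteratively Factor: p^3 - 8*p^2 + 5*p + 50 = (p - 5)*(p^2 - 3*p - 10) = (p - 5)^2*(p + 2)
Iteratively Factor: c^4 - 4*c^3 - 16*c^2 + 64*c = (c + 4)*(c^3 - 8*c^2 + 16*c) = (c - 4)*(c + 4)*(c^2 - 4*c) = (c - 4)^2*(c + 4)*(c)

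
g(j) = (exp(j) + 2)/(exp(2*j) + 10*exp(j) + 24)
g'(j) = (exp(j) + 2)*(-2*exp(2*j) - 10*exp(j))/(exp(2*j) + 10*exp(j) + 24)^2 + exp(j)/(exp(2*j) + 10*exp(j) + 24) = (-2*(exp(j) + 2)*(exp(j) + 5) + exp(2*j) + 10*exp(j) + 24)*exp(j)/(exp(2*j) + 10*exp(j) + 24)^2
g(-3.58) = 0.08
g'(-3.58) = 0.00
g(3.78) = 0.02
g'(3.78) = -0.02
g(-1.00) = 0.09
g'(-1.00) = 0.00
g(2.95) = 0.04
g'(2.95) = -0.02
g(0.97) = 0.08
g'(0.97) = -0.01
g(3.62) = 0.02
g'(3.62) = -0.02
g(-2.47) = 0.08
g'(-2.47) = 0.00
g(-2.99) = 0.08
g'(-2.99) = 0.00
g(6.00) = 0.00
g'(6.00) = 0.00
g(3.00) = 0.04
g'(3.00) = -0.02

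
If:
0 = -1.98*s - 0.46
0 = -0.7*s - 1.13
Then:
No Solution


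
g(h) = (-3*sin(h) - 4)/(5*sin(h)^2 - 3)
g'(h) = -10*(-3*sin(h) - 4)*sin(h)*cos(h)/(5*sin(h)^2 - 3)^2 - 3*cos(h)/(5*sin(h)^2 - 3) = (15*sin(h)^2 + 40*sin(h) + 9)*cos(h)/(5*sin(h)^2 - 3)^2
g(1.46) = -3.60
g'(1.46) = 1.87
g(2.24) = -83.86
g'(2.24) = -5361.38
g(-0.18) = 1.22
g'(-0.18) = 0.28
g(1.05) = -8.66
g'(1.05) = 47.10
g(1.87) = -4.39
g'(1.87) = -7.33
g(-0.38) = 1.25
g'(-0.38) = -0.66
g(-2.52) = 1.73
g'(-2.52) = 4.40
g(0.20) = 1.64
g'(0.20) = 2.19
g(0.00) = 1.33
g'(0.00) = 1.00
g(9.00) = 2.43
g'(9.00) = -5.52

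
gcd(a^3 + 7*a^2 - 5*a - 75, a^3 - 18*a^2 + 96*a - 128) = 1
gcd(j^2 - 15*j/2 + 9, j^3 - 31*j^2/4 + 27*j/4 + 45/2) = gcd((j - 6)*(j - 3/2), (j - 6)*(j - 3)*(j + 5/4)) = j - 6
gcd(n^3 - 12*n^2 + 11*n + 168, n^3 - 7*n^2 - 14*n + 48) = n^2 - 5*n - 24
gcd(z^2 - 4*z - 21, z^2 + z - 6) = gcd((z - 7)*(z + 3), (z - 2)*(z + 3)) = z + 3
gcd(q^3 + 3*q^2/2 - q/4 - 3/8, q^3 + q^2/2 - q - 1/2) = q + 1/2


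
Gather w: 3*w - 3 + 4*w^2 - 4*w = 4*w^2 - w - 3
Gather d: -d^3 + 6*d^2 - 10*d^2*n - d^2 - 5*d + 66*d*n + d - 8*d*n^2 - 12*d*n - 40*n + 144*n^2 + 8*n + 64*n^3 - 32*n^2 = -d^3 + d^2*(5 - 10*n) + d*(-8*n^2 + 54*n - 4) + 64*n^3 + 112*n^2 - 32*n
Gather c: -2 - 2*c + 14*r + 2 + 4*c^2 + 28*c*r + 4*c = 4*c^2 + c*(28*r + 2) + 14*r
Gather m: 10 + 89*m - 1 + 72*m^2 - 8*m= 72*m^2 + 81*m + 9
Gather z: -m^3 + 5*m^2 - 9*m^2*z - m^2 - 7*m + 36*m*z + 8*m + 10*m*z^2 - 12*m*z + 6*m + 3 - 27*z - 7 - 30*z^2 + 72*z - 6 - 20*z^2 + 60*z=-m^3 + 4*m^2 + 7*m + z^2*(10*m - 50) + z*(-9*m^2 + 24*m + 105) - 10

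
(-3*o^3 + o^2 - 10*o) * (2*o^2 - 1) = -6*o^5 + 2*o^4 - 17*o^3 - o^2 + 10*o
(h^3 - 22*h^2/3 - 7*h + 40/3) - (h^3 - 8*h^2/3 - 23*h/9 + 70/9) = -14*h^2/3 - 40*h/9 + 50/9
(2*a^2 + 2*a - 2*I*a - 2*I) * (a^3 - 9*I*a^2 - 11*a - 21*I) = 2*a^5 + 2*a^4 - 20*I*a^4 - 40*a^3 - 20*I*a^3 - 40*a^2 - 20*I*a^2 - 42*a - 20*I*a - 42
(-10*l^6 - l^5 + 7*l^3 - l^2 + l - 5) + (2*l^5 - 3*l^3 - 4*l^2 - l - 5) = -10*l^6 + l^5 + 4*l^3 - 5*l^2 - 10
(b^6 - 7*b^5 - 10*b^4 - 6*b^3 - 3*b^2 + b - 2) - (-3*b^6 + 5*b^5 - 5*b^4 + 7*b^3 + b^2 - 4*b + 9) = 4*b^6 - 12*b^5 - 5*b^4 - 13*b^3 - 4*b^2 + 5*b - 11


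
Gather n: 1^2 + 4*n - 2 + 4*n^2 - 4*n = 4*n^2 - 1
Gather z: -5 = -5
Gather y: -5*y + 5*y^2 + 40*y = 5*y^2 + 35*y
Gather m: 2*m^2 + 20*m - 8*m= 2*m^2 + 12*m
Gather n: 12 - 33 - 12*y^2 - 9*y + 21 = -12*y^2 - 9*y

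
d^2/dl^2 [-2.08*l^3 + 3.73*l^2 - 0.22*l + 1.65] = 7.46 - 12.48*l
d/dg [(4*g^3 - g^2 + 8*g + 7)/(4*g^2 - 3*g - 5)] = (16*g^4 - 24*g^3 - 89*g^2 - 46*g - 19)/(16*g^4 - 24*g^3 - 31*g^2 + 30*g + 25)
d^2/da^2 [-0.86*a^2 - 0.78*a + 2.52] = -1.72000000000000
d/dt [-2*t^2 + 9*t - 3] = 9 - 4*t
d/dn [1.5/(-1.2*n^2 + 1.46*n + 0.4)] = (3.6*n - 2.19)/(-1.2*n^2 + 1.46*n + 0.4)^2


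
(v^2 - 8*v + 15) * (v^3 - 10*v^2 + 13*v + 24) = v^5 - 18*v^4 + 108*v^3 - 230*v^2 + 3*v + 360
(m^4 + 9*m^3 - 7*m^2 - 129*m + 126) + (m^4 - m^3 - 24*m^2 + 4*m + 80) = 2*m^4 + 8*m^3 - 31*m^2 - 125*m + 206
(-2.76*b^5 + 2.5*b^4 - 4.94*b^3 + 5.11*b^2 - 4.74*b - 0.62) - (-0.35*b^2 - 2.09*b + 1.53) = -2.76*b^5 + 2.5*b^4 - 4.94*b^3 + 5.46*b^2 - 2.65*b - 2.15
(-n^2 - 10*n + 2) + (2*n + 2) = -n^2 - 8*n + 4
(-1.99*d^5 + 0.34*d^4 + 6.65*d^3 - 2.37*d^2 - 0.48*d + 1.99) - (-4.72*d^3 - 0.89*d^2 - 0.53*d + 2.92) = -1.99*d^5 + 0.34*d^4 + 11.37*d^3 - 1.48*d^2 + 0.05*d - 0.93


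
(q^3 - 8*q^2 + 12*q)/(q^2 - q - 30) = q*(q - 2)/(q + 5)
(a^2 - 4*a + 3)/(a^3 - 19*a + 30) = (a - 1)/(a^2 + 3*a - 10)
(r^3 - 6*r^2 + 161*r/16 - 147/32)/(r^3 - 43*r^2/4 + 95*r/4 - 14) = (8*r^2 - 34*r + 21)/(8*(r^2 - 9*r + 8))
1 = 1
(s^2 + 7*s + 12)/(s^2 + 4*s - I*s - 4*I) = (s + 3)/(s - I)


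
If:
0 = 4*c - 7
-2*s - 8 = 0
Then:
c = 7/4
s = -4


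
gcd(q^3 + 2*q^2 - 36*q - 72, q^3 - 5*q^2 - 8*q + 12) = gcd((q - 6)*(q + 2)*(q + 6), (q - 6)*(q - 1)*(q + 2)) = q^2 - 4*q - 12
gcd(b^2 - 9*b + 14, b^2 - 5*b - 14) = b - 7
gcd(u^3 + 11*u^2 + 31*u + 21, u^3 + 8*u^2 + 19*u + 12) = u^2 + 4*u + 3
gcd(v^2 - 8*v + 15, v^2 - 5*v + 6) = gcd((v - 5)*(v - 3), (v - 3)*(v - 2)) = v - 3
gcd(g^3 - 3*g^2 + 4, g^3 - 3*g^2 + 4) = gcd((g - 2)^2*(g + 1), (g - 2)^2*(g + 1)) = g^3 - 3*g^2 + 4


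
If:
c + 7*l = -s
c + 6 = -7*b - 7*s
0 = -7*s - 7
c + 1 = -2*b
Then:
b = 2/5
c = -9/5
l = 2/5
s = -1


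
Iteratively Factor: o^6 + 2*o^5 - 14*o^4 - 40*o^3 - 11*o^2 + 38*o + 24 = (o - 4)*(o^5 + 6*o^4 + 10*o^3 - 11*o - 6) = (o - 4)*(o + 1)*(o^4 + 5*o^3 + 5*o^2 - 5*o - 6) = (o - 4)*(o + 1)^2*(o^3 + 4*o^2 + o - 6) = (o - 4)*(o - 1)*(o + 1)^2*(o^2 + 5*o + 6) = (o - 4)*(o - 1)*(o + 1)^2*(o + 2)*(o + 3)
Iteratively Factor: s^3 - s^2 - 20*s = (s + 4)*(s^2 - 5*s) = (s - 5)*(s + 4)*(s)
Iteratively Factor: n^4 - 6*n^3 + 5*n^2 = (n)*(n^3 - 6*n^2 + 5*n) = n*(n - 5)*(n^2 - n) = n^2*(n - 5)*(n - 1)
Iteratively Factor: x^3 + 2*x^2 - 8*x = (x - 2)*(x^2 + 4*x) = (x - 2)*(x + 4)*(x)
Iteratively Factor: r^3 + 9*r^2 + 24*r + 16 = (r + 4)*(r^2 + 5*r + 4) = (r + 4)^2*(r + 1)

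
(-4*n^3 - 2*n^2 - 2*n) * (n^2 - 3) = -4*n^5 - 2*n^4 + 10*n^3 + 6*n^2 + 6*n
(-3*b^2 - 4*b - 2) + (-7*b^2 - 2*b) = -10*b^2 - 6*b - 2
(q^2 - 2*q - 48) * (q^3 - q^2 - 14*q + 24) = q^5 - 3*q^4 - 60*q^3 + 100*q^2 + 624*q - 1152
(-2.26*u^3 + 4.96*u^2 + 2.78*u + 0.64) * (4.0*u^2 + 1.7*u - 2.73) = -9.04*u^5 + 15.998*u^4 + 25.7218*u^3 - 6.2548*u^2 - 6.5014*u - 1.7472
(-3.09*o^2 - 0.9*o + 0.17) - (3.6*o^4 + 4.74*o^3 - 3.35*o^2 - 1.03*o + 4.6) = -3.6*o^4 - 4.74*o^3 + 0.26*o^2 + 0.13*o - 4.43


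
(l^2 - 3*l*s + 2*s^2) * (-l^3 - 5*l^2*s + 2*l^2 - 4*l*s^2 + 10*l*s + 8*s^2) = -l^5 - 2*l^4*s + 2*l^4 + 9*l^3*s^2 + 4*l^3*s + 2*l^2*s^3 - 18*l^2*s^2 - 8*l*s^4 - 4*l*s^3 + 16*s^4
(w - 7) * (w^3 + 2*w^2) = w^4 - 5*w^3 - 14*w^2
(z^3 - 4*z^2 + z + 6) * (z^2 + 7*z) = z^5 + 3*z^4 - 27*z^3 + 13*z^2 + 42*z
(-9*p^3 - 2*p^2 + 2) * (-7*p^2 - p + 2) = 63*p^5 + 23*p^4 - 16*p^3 - 18*p^2 - 2*p + 4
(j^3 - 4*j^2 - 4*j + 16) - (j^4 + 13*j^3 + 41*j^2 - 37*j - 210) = -j^4 - 12*j^3 - 45*j^2 + 33*j + 226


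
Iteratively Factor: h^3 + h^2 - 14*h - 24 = (h - 4)*(h^2 + 5*h + 6) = (h - 4)*(h + 3)*(h + 2)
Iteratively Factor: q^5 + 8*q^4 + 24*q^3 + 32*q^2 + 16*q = (q + 2)*(q^4 + 6*q^3 + 12*q^2 + 8*q) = q*(q + 2)*(q^3 + 6*q^2 + 12*q + 8) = q*(q + 2)^2*(q^2 + 4*q + 4) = q*(q + 2)^3*(q + 2)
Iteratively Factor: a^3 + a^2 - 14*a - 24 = (a - 4)*(a^2 + 5*a + 6) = (a - 4)*(a + 2)*(a + 3)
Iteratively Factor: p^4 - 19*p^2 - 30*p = (p)*(p^3 - 19*p - 30) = p*(p + 2)*(p^2 - 2*p - 15) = p*(p - 5)*(p + 2)*(p + 3)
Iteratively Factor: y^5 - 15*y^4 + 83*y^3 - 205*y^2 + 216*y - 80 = (y - 5)*(y^4 - 10*y^3 + 33*y^2 - 40*y + 16) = (y - 5)*(y - 4)*(y^3 - 6*y^2 + 9*y - 4) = (y - 5)*(y - 4)*(y - 1)*(y^2 - 5*y + 4) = (y - 5)*(y - 4)*(y - 1)^2*(y - 4)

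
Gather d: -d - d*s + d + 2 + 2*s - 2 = -d*s + 2*s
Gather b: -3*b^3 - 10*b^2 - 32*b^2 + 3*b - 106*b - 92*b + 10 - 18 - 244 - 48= -3*b^3 - 42*b^2 - 195*b - 300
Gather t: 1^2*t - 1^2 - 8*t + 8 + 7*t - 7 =0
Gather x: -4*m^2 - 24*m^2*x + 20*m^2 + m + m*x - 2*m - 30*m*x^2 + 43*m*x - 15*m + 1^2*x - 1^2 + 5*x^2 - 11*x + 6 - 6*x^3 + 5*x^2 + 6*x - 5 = 16*m^2 - 16*m - 6*x^3 + x^2*(10 - 30*m) + x*(-24*m^2 + 44*m - 4)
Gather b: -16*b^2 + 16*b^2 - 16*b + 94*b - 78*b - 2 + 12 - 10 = 0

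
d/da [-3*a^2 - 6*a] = -6*a - 6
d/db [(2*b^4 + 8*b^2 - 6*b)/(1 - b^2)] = 2*(-2*b^5 + 4*b^3 - 3*b^2 + 8*b - 3)/(b^4 - 2*b^2 + 1)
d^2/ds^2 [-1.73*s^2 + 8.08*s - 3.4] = -3.46000000000000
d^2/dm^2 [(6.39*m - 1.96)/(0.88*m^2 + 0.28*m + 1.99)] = ((1.76*m + 0.28)*(3.52*m + 0.56)*(6.39*m - 1.96) - (33.7392*m + 0.1288)*(0.88*m^2 + 0.28*m + 1.99))/(0.88*m^2 + 0.28*m + 1.99)^3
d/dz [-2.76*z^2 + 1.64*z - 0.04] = 1.64 - 5.52*z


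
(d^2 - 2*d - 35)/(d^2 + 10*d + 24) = (d^2 - 2*d - 35)/(d^2 + 10*d + 24)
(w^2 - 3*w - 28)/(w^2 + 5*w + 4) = (w - 7)/(w + 1)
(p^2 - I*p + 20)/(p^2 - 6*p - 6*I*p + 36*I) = (p^2 - I*p + 20)/(p^2 - 6*p - 6*I*p + 36*I)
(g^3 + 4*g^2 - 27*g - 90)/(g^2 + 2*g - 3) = (g^2 + g - 30)/(g - 1)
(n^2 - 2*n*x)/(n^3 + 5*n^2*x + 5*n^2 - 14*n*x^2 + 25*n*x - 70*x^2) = n/(n^2 + 7*n*x + 5*n + 35*x)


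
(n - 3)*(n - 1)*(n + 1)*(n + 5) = n^4 + 2*n^3 - 16*n^2 - 2*n + 15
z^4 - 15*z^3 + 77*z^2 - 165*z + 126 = (z - 7)*(z - 3)^2*(z - 2)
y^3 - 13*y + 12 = (y - 3)*(y - 1)*(y + 4)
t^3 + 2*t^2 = t^2*(t + 2)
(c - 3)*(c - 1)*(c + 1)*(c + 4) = c^4 + c^3 - 13*c^2 - c + 12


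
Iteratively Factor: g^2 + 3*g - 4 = (g + 4)*(g - 1)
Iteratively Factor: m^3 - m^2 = (m)*(m^2 - m) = m*(m - 1)*(m)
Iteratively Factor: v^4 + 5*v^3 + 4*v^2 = (v + 4)*(v^3 + v^2) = v*(v + 4)*(v^2 + v) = v^2*(v + 4)*(v + 1)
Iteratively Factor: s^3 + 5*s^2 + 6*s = (s + 2)*(s^2 + 3*s) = (s + 2)*(s + 3)*(s)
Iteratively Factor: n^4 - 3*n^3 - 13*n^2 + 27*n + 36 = (n + 1)*(n^3 - 4*n^2 - 9*n + 36) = (n + 1)*(n + 3)*(n^2 - 7*n + 12) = (n - 4)*(n + 1)*(n + 3)*(n - 3)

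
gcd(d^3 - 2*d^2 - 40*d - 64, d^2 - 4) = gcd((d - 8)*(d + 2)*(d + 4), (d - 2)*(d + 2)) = d + 2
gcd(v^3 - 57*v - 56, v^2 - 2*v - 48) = v - 8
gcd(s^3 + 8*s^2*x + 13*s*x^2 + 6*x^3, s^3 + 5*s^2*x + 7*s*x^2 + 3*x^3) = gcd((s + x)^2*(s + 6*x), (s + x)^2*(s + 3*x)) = s^2 + 2*s*x + x^2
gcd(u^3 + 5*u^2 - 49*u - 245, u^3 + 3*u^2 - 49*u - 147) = u^2 - 49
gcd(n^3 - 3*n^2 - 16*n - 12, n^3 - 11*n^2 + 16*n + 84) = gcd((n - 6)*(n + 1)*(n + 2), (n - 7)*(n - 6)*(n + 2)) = n^2 - 4*n - 12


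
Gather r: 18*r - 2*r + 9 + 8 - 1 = 16*r + 16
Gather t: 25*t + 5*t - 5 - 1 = 30*t - 6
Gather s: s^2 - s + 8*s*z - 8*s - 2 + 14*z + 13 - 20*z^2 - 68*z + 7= s^2 + s*(8*z - 9) - 20*z^2 - 54*z + 18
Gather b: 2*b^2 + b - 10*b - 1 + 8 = 2*b^2 - 9*b + 7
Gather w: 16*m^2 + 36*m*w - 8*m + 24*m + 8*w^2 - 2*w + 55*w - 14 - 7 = 16*m^2 + 16*m + 8*w^2 + w*(36*m + 53) - 21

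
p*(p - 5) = p^2 - 5*p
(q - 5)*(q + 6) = q^2 + q - 30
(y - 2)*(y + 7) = y^2 + 5*y - 14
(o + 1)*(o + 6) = o^2 + 7*o + 6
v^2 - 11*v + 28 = (v - 7)*(v - 4)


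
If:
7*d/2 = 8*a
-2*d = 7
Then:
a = -49/32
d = -7/2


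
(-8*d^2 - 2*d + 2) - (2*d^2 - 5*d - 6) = -10*d^2 + 3*d + 8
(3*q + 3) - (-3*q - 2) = 6*q + 5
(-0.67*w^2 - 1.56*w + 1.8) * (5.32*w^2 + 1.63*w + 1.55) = -3.5644*w^4 - 9.3913*w^3 + 5.9947*w^2 + 0.516*w + 2.79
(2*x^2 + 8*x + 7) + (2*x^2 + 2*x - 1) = 4*x^2 + 10*x + 6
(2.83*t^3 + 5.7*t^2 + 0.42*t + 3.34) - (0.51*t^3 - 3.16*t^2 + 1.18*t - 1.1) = 2.32*t^3 + 8.86*t^2 - 0.76*t + 4.44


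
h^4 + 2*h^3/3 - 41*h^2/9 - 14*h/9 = h*(h - 2)*(h + 1/3)*(h + 7/3)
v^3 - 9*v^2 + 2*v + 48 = (v - 8)*(v - 3)*(v + 2)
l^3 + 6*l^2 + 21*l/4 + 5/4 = (l + 1/2)^2*(l + 5)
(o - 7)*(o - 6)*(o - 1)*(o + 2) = o^4 - 12*o^3 + 27*o^2 + 68*o - 84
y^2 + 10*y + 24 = (y + 4)*(y + 6)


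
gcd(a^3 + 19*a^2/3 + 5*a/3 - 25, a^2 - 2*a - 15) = a + 3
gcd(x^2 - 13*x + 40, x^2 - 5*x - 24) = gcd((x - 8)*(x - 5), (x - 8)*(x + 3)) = x - 8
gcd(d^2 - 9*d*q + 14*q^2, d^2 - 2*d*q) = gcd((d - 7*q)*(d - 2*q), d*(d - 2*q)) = -d + 2*q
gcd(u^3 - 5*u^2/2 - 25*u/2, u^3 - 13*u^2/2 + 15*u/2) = u^2 - 5*u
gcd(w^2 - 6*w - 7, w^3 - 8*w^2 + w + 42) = w - 7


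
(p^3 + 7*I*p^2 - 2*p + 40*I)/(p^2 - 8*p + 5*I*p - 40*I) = (p^2 + 2*I*p + 8)/(p - 8)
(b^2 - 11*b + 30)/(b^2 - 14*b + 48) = (b - 5)/(b - 8)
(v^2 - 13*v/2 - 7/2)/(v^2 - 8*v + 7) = (v + 1/2)/(v - 1)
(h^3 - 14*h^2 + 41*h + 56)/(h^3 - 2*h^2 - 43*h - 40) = (h - 7)/(h + 5)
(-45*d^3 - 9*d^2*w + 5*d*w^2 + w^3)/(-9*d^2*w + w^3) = (5*d + w)/w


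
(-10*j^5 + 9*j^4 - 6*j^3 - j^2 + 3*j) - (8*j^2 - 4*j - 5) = -10*j^5 + 9*j^4 - 6*j^3 - 9*j^2 + 7*j + 5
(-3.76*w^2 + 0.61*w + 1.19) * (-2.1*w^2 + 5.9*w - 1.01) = 7.896*w^4 - 23.465*w^3 + 4.8976*w^2 + 6.4049*w - 1.2019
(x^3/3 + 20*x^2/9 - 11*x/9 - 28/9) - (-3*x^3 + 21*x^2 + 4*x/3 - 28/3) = 10*x^3/3 - 169*x^2/9 - 23*x/9 + 56/9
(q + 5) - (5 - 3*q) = 4*q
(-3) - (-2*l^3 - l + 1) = 2*l^3 + l - 4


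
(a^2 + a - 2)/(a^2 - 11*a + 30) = (a^2 + a - 2)/(a^2 - 11*a + 30)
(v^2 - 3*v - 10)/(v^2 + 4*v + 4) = (v - 5)/(v + 2)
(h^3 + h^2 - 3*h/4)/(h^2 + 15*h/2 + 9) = h*(2*h - 1)/(2*(h + 6))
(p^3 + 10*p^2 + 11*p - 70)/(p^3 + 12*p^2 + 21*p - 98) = (p + 5)/(p + 7)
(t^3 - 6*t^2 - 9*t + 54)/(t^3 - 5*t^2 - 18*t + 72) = (t + 3)/(t + 4)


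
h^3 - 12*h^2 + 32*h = h*(h - 8)*(h - 4)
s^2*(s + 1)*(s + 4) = s^4 + 5*s^3 + 4*s^2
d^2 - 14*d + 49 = (d - 7)^2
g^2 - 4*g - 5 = (g - 5)*(g + 1)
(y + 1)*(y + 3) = y^2 + 4*y + 3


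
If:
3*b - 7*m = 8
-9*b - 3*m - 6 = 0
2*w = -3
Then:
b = -1/4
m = -5/4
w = -3/2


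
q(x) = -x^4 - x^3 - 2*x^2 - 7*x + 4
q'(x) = -4*x^3 - 3*x^2 - 4*x - 7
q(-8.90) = -5661.38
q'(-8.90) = 2610.85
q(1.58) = -22.23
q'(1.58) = -36.59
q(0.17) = 2.75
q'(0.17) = -7.79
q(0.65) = -1.85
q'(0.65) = -11.97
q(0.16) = 2.82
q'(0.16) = -7.73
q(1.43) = -17.21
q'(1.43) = -30.55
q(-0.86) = 8.63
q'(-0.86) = -3.23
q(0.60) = -1.27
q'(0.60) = -11.34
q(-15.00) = -47591.00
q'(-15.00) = 12878.00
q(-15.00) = -47591.00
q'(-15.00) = 12878.00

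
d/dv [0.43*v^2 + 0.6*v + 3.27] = 0.86*v + 0.6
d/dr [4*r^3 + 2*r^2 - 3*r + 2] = 12*r^2 + 4*r - 3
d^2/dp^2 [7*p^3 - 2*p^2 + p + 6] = 42*p - 4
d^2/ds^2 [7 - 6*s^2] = -12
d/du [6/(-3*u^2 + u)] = 6*(6*u - 1)/(u^2*(3*u - 1)^2)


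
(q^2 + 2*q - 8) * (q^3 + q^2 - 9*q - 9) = q^5 + 3*q^4 - 15*q^3 - 35*q^2 + 54*q + 72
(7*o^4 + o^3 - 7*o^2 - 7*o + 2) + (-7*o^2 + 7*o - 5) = 7*o^4 + o^3 - 14*o^2 - 3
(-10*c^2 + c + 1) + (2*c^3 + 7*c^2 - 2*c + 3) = 2*c^3 - 3*c^2 - c + 4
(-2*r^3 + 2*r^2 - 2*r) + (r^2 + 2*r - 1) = -2*r^3 + 3*r^2 - 1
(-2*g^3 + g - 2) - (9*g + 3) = -2*g^3 - 8*g - 5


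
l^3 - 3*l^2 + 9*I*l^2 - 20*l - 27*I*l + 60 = (l - 3)*(l + 4*I)*(l + 5*I)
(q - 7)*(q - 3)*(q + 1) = q^3 - 9*q^2 + 11*q + 21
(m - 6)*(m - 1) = m^2 - 7*m + 6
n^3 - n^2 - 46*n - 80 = (n - 8)*(n + 2)*(n + 5)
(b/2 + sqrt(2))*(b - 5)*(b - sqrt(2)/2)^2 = b^4/2 - 5*b^3/2 + sqrt(2)*b^3/2 - 5*sqrt(2)*b^2/2 - 7*b^2/4 + sqrt(2)*b/2 + 35*b/4 - 5*sqrt(2)/2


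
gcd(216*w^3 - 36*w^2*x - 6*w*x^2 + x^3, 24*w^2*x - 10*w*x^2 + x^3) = -6*w + x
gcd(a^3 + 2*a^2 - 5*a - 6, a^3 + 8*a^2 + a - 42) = a^2 + a - 6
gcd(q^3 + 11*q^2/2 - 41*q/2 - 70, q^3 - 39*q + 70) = q + 7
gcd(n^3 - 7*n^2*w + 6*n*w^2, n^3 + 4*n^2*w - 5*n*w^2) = -n^2 + n*w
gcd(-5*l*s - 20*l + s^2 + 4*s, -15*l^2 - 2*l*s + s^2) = -5*l + s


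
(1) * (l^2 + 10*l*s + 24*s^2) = l^2 + 10*l*s + 24*s^2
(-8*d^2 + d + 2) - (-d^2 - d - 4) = -7*d^2 + 2*d + 6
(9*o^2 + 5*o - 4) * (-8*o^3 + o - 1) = -72*o^5 - 40*o^4 + 41*o^3 - 4*o^2 - 9*o + 4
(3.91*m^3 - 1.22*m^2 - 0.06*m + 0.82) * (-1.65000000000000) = -6.4515*m^3 + 2.013*m^2 + 0.099*m - 1.353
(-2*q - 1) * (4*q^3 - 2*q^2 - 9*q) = -8*q^4 + 20*q^2 + 9*q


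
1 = 1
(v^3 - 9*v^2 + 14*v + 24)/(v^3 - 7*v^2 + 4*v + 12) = (v - 4)/(v - 2)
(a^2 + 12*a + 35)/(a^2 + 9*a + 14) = (a + 5)/(a + 2)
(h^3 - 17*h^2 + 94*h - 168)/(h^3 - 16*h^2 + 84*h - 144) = (h - 7)/(h - 6)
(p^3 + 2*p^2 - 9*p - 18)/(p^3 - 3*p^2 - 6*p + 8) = (p^2 - 9)/(p^2 - 5*p + 4)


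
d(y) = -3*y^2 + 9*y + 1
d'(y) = 9 - 6*y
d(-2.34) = -36.49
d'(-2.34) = 23.04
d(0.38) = 3.99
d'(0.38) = 6.72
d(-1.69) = -22.78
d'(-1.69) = 19.14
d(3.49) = -4.13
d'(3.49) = -11.94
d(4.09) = -12.37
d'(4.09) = -15.54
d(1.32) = 7.65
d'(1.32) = 1.08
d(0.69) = 5.78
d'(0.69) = 4.86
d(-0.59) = -5.35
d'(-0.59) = 12.54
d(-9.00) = -323.00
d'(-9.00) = 63.00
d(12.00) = -323.00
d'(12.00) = -63.00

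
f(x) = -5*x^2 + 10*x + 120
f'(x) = 10 - 10*x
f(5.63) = 17.82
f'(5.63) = -46.30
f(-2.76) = 54.31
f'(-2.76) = 37.60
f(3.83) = 84.96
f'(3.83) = -28.30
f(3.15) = 101.89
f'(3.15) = -21.50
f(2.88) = 107.33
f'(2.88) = -18.80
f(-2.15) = 75.39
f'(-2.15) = 31.50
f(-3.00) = 45.00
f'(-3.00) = 40.00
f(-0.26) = 117.06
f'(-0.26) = 12.60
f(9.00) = -195.00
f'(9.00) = -80.00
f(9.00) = -195.00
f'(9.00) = -80.00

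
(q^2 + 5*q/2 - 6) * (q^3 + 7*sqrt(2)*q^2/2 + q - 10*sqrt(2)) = q^5 + 5*q^4/2 + 7*sqrt(2)*q^4/2 - 5*q^3 + 35*sqrt(2)*q^3/4 - 31*sqrt(2)*q^2 + 5*q^2/2 - 25*sqrt(2)*q - 6*q + 60*sqrt(2)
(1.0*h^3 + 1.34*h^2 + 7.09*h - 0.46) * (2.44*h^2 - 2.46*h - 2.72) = 2.44*h^5 + 0.8096*h^4 + 11.2832*h^3 - 22.2086*h^2 - 18.1532*h + 1.2512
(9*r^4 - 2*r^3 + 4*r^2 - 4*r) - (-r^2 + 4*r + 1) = 9*r^4 - 2*r^3 + 5*r^2 - 8*r - 1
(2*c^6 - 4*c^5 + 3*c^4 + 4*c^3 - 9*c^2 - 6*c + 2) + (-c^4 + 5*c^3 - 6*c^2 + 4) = 2*c^6 - 4*c^5 + 2*c^4 + 9*c^3 - 15*c^2 - 6*c + 6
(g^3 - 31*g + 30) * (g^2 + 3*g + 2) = g^5 + 3*g^4 - 29*g^3 - 63*g^2 + 28*g + 60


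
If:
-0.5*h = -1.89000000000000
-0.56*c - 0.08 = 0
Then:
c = -0.14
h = 3.78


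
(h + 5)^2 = h^2 + 10*h + 25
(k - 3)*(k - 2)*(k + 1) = k^3 - 4*k^2 + k + 6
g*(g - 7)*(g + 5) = g^3 - 2*g^2 - 35*g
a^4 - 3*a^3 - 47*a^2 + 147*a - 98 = (a - 7)*(a - 2)*(a - 1)*(a + 7)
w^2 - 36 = (w - 6)*(w + 6)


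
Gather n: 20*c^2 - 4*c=20*c^2 - 4*c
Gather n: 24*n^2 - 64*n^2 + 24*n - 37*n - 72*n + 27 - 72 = -40*n^2 - 85*n - 45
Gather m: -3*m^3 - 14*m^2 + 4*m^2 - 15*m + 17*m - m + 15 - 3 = -3*m^3 - 10*m^2 + m + 12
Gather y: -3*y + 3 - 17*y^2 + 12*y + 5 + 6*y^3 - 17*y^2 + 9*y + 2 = 6*y^3 - 34*y^2 + 18*y + 10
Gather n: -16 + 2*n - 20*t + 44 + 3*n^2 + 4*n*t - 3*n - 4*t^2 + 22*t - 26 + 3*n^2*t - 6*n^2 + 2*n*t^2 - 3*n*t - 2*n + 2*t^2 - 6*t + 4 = n^2*(3*t - 3) + n*(2*t^2 + t - 3) - 2*t^2 - 4*t + 6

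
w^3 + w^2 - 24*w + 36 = (w - 3)*(w - 2)*(w + 6)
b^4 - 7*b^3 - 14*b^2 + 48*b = b*(b - 8)*(b - 2)*(b + 3)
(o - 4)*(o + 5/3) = o^2 - 7*o/3 - 20/3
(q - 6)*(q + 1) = q^2 - 5*q - 6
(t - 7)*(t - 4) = t^2 - 11*t + 28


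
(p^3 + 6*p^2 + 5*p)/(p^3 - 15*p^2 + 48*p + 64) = p*(p + 5)/(p^2 - 16*p + 64)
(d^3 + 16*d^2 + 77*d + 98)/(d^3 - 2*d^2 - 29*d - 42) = (d^2 + 14*d + 49)/(d^2 - 4*d - 21)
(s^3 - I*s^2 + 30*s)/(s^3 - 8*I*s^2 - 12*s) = (s + 5*I)/(s - 2*I)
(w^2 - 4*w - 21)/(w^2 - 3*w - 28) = (w + 3)/(w + 4)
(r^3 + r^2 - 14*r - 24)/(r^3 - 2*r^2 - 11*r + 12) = (r + 2)/(r - 1)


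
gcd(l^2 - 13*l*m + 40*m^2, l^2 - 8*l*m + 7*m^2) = 1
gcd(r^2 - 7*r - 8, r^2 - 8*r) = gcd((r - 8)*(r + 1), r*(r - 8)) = r - 8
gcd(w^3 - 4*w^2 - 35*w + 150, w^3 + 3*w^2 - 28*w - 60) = w^2 + w - 30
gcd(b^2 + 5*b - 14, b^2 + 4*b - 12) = b - 2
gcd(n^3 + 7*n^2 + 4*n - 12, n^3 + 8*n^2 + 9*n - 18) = n^2 + 5*n - 6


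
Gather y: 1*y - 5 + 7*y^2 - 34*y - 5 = 7*y^2 - 33*y - 10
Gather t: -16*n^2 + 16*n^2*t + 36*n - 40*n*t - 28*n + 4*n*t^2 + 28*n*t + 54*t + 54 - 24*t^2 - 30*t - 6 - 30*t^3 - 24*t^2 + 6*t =-16*n^2 + 8*n - 30*t^3 + t^2*(4*n - 48) + t*(16*n^2 - 12*n + 30) + 48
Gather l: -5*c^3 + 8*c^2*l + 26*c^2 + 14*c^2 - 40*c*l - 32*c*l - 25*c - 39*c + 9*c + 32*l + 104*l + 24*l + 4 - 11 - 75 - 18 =-5*c^3 + 40*c^2 - 55*c + l*(8*c^2 - 72*c + 160) - 100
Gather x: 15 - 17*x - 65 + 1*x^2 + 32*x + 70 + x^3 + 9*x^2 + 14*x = x^3 + 10*x^2 + 29*x + 20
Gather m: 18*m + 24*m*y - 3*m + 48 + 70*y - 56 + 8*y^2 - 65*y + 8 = m*(24*y + 15) + 8*y^2 + 5*y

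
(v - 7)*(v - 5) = v^2 - 12*v + 35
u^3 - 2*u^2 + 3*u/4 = u*(u - 3/2)*(u - 1/2)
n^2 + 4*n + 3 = (n + 1)*(n + 3)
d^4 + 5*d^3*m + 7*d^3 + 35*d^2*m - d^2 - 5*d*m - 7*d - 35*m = (d - 1)*(d + 1)*(d + 7)*(d + 5*m)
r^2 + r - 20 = (r - 4)*(r + 5)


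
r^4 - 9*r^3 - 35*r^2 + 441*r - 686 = (r - 7)^2*(r - 2)*(r + 7)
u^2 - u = u*(u - 1)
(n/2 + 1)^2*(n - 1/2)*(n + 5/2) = n^4/4 + 3*n^3/2 + 43*n^2/16 + 3*n/4 - 5/4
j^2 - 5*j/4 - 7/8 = (j - 7/4)*(j + 1/2)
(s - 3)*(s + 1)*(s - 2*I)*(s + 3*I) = s^4 - 2*s^3 + I*s^3 + 3*s^2 - 2*I*s^2 - 12*s - 3*I*s - 18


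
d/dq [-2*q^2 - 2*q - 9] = -4*q - 2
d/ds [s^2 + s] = 2*s + 1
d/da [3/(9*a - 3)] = -3/(3*a - 1)^2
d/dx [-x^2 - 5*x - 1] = -2*x - 5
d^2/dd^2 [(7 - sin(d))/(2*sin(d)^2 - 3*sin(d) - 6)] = (-4*sin(d)^5 + 106*sin(d)^4 - 190*sin(d)^3 + 249*sin(d)^2 + 162*sin(d) - 330)/(3*sin(d) + cos(2*d) + 5)^3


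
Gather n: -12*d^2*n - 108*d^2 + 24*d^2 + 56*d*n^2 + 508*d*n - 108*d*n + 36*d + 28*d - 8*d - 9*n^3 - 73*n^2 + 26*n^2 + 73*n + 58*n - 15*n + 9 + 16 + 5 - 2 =-84*d^2 + 56*d - 9*n^3 + n^2*(56*d - 47) + n*(-12*d^2 + 400*d + 116) + 28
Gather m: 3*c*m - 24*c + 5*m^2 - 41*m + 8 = -24*c + 5*m^2 + m*(3*c - 41) + 8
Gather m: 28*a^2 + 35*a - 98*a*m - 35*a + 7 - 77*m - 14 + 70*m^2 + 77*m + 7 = 28*a^2 - 98*a*m + 70*m^2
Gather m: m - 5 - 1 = m - 6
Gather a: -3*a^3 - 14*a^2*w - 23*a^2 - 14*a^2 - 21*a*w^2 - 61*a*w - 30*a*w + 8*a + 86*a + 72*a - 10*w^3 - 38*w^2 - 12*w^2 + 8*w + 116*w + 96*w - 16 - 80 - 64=-3*a^3 + a^2*(-14*w - 37) + a*(-21*w^2 - 91*w + 166) - 10*w^3 - 50*w^2 + 220*w - 160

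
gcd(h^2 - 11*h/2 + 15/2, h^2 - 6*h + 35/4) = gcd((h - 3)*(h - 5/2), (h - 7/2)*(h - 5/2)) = h - 5/2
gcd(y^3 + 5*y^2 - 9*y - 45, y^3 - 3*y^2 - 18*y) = y + 3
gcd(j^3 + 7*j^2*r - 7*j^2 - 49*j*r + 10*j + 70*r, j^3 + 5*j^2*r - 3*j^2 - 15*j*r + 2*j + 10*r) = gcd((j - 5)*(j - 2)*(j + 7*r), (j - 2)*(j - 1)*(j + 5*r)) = j - 2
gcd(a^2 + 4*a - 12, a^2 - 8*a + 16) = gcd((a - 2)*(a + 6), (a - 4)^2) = 1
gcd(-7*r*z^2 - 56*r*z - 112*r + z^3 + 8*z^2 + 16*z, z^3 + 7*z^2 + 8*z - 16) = z^2 + 8*z + 16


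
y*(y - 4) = y^2 - 4*y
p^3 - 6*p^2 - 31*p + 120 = (p - 8)*(p - 3)*(p + 5)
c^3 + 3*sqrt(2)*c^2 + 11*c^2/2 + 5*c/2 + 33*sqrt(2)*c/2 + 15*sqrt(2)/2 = (c + 1/2)*(c + 5)*(c + 3*sqrt(2))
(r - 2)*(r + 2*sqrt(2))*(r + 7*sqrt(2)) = r^3 - 2*r^2 + 9*sqrt(2)*r^2 - 18*sqrt(2)*r + 28*r - 56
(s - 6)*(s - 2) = s^2 - 8*s + 12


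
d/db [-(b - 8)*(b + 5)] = 3 - 2*b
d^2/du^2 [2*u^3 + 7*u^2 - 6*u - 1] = 12*u + 14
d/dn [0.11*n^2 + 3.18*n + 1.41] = 0.22*n + 3.18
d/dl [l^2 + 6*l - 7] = 2*l + 6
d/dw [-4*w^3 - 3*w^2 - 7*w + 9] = -12*w^2 - 6*w - 7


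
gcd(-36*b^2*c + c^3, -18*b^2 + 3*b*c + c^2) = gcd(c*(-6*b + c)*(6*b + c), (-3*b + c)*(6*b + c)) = 6*b + c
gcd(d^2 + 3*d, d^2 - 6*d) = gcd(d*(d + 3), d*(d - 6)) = d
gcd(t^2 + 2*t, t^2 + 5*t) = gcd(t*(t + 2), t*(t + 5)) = t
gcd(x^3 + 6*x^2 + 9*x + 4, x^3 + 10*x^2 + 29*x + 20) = x^2 + 5*x + 4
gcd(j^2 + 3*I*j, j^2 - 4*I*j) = j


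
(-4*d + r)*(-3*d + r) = 12*d^2 - 7*d*r + r^2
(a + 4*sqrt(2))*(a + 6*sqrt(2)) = a^2 + 10*sqrt(2)*a + 48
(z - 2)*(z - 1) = z^2 - 3*z + 2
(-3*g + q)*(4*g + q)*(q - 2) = -12*g^2*q + 24*g^2 + g*q^2 - 2*g*q + q^3 - 2*q^2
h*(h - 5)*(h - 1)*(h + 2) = h^4 - 4*h^3 - 7*h^2 + 10*h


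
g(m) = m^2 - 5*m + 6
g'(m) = 2*m - 5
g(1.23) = 1.36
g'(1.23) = -2.54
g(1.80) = 0.24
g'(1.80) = -1.40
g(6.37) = 14.73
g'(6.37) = 7.74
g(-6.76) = 85.50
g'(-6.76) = -18.52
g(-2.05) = 20.45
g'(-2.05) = -9.10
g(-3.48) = 35.51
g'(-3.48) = -11.96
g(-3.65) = 37.57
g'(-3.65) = -12.30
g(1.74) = 0.33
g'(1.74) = -1.52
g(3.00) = 0.00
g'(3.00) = 1.00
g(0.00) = 6.00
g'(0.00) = -5.00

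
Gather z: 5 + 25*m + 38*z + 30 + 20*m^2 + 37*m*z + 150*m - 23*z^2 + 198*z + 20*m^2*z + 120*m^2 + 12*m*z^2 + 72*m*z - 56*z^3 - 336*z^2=140*m^2 + 175*m - 56*z^3 + z^2*(12*m - 359) + z*(20*m^2 + 109*m + 236) + 35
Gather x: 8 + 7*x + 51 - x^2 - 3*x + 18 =-x^2 + 4*x + 77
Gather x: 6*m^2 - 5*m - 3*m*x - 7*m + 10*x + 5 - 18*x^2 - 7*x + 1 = 6*m^2 - 12*m - 18*x^2 + x*(3 - 3*m) + 6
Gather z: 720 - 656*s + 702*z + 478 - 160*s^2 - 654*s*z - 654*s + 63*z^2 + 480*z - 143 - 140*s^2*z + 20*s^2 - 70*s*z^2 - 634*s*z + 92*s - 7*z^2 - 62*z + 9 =-140*s^2 - 1218*s + z^2*(56 - 70*s) + z*(-140*s^2 - 1288*s + 1120) + 1064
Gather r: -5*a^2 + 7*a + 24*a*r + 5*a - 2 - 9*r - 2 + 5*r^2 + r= -5*a^2 + 12*a + 5*r^2 + r*(24*a - 8) - 4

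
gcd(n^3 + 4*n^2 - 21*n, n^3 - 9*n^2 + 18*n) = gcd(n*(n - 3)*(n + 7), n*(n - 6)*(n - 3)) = n^2 - 3*n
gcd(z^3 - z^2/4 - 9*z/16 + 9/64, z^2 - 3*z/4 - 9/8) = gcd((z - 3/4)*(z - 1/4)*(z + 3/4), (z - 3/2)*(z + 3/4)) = z + 3/4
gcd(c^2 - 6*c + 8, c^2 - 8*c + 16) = c - 4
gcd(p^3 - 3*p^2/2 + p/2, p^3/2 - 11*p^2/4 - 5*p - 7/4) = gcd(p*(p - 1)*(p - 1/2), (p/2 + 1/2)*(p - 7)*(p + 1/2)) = 1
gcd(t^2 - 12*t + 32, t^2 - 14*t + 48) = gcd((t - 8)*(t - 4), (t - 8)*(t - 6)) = t - 8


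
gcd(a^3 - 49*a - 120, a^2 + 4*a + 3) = a + 3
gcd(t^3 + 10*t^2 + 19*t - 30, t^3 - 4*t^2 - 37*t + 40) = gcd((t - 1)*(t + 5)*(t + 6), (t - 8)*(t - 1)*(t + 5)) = t^2 + 4*t - 5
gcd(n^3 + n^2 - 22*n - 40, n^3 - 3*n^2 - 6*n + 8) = n + 2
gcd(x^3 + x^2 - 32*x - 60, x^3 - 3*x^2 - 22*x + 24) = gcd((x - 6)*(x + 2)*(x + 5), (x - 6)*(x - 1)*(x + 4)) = x - 6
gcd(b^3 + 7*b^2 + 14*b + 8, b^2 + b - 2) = b + 2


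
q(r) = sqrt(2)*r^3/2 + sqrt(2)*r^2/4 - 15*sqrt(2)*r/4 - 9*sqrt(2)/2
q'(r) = 3*sqrt(2)*r^2/2 + sqrt(2)*r/2 - 15*sqrt(2)/4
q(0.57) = -9.14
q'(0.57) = -4.21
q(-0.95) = -1.61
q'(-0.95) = -4.06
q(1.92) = -10.24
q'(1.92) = 3.87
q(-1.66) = 0.18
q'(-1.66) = -0.63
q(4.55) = 43.43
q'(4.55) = 41.83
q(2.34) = -7.78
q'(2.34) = 7.97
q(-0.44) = -4.02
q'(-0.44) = -5.20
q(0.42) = -8.48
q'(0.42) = -4.63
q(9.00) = 490.02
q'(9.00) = 172.89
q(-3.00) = -6.36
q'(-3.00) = 11.67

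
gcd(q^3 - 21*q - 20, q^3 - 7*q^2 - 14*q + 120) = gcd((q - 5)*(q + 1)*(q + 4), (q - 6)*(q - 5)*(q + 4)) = q^2 - q - 20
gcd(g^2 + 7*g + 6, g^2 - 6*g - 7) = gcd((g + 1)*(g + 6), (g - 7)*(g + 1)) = g + 1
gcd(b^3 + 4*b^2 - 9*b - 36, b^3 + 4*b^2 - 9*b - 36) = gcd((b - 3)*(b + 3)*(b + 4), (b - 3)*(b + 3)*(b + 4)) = b^3 + 4*b^2 - 9*b - 36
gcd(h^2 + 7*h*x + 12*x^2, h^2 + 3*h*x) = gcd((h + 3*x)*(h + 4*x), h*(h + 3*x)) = h + 3*x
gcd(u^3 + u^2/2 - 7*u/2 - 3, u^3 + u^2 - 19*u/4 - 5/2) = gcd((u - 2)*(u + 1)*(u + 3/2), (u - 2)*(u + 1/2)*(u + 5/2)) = u - 2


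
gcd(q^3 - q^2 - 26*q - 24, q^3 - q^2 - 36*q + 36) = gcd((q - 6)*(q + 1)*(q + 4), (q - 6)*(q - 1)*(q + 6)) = q - 6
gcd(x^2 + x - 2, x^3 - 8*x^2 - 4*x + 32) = x + 2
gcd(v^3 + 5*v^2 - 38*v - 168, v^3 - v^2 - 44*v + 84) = v^2 + v - 42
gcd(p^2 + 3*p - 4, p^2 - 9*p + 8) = p - 1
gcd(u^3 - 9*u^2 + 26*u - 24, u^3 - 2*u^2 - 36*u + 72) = u - 2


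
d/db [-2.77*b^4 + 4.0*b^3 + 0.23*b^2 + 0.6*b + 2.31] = -11.08*b^3 + 12.0*b^2 + 0.46*b + 0.6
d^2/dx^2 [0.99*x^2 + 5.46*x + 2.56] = 1.98000000000000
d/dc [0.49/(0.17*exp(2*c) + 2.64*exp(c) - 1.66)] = (-0.1666*exp(c) - 1.2936)*exp(c)/(0.17*exp(2*c) + 2.64*exp(c) - 1.66)^2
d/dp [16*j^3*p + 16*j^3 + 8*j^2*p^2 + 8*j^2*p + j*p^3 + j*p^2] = j*(16*j^2 + 16*j*p + 8*j + 3*p^2 + 2*p)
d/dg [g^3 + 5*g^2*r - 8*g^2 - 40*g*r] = 3*g^2 + 10*g*r - 16*g - 40*r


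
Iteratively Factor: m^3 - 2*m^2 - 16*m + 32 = (m + 4)*(m^2 - 6*m + 8) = (m - 2)*(m + 4)*(m - 4)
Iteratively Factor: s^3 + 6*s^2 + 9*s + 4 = (s + 1)*(s^2 + 5*s + 4) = (s + 1)*(s + 4)*(s + 1)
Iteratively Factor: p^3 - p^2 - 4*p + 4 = (p - 2)*(p^2 + p - 2) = (p - 2)*(p + 2)*(p - 1)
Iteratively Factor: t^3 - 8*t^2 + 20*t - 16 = (t - 2)*(t^2 - 6*t + 8) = (t - 4)*(t - 2)*(t - 2)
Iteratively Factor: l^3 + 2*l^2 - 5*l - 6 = (l + 1)*(l^2 + l - 6) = (l - 2)*(l + 1)*(l + 3)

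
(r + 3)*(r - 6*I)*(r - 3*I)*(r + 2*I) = r^4 + 3*r^3 - 7*I*r^3 - 21*I*r^2 - 36*I*r - 108*I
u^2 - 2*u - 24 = (u - 6)*(u + 4)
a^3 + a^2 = a^2*(a + 1)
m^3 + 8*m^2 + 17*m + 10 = (m + 1)*(m + 2)*(m + 5)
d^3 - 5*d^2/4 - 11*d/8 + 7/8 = (d - 7/4)*(d - 1/2)*(d + 1)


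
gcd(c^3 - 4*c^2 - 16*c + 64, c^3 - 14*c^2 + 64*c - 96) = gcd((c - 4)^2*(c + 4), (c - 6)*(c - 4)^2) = c^2 - 8*c + 16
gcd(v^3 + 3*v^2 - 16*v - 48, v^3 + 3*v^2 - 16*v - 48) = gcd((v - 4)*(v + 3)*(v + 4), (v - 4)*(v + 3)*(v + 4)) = v^3 + 3*v^2 - 16*v - 48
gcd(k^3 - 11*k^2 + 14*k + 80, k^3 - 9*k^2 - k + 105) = k - 5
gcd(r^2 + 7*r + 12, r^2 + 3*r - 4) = r + 4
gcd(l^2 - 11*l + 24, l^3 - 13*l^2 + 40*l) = l - 8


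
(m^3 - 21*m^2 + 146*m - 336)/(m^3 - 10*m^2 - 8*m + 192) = (m - 7)/(m + 4)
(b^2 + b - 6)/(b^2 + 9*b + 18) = (b - 2)/(b + 6)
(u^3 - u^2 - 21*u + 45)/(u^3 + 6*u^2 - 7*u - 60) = (u - 3)/(u + 4)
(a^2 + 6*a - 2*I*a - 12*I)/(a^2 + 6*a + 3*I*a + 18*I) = (a - 2*I)/(a + 3*I)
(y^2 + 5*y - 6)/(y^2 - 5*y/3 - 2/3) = 3*(-y^2 - 5*y + 6)/(-3*y^2 + 5*y + 2)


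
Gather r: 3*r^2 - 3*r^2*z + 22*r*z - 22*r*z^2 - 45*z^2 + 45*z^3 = r^2*(3 - 3*z) + r*(-22*z^2 + 22*z) + 45*z^3 - 45*z^2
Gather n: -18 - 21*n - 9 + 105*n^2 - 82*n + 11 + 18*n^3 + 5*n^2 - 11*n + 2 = 18*n^3 + 110*n^2 - 114*n - 14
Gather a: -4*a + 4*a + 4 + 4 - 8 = 0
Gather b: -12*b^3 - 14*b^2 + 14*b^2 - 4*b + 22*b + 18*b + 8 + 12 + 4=-12*b^3 + 36*b + 24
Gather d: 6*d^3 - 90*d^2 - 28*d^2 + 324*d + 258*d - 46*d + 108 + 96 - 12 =6*d^3 - 118*d^2 + 536*d + 192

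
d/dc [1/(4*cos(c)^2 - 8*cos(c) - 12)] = (cos(c) - 1)*sin(c)/(2*(sin(c)^2 + 2*cos(c) + 2)^2)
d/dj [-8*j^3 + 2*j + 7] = 2 - 24*j^2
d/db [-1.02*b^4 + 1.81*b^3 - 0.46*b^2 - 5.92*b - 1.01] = -4.08*b^3 + 5.43*b^2 - 0.92*b - 5.92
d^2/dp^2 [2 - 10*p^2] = -20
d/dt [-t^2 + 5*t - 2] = 5 - 2*t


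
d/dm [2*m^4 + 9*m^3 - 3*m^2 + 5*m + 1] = 8*m^3 + 27*m^2 - 6*m + 5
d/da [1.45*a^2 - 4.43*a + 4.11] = 2.9*a - 4.43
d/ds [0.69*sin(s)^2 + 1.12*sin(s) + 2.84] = (1.38*sin(s) + 1.12)*cos(s)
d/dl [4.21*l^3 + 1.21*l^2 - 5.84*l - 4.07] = 12.63*l^2 + 2.42*l - 5.84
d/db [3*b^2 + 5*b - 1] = 6*b + 5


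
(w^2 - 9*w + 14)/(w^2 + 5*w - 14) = (w - 7)/(w + 7)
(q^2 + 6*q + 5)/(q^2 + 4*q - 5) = (q + 1)/(q - 1)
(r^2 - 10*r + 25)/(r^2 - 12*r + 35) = (r - 5)/(r - 7)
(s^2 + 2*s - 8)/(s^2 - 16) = (s - 2)/(s - 4)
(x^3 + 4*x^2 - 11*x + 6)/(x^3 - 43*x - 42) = (x^2 - 2*x + 1)/(x^2 - 6*x - 7)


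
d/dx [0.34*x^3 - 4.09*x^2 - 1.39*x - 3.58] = 1.02*x^2 - 8.18*x - 1.39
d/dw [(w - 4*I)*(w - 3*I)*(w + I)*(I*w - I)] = 4*I*w^3 + w^2*(18 - 3*I) + w*(-12 - 10*I) + 12 + 5*I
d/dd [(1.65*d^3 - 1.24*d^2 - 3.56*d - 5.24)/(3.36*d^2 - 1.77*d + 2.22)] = (5.544*d^4 - 5.841*d^3 + 25.1454*d^2 + 29.7072*d - 17.178)/(11.2896*d^4 - 11.8944*d^3 + 18.0513*d^2 - 7.8588*d + 4.9284)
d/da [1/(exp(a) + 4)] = -exp(a)/(exp(a) + 4)^2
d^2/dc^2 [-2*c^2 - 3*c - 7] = -4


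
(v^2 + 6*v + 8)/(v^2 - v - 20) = (v + 2)/(v - 5)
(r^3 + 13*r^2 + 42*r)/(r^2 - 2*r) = (r^2 + 13*r + 42)/(r - 2)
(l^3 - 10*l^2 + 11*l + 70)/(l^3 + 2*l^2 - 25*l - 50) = (l - 7)/(l + 5)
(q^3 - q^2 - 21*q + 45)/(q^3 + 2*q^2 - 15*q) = (q - 3)/q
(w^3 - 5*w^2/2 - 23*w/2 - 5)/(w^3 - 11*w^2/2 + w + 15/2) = (2*w^2 + 5*w + 2)/(2*w^2 - w - 3)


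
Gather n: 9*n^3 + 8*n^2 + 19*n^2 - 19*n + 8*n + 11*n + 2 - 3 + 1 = 9*n^3 + 27*n^2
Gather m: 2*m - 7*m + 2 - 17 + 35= 20 - 5*m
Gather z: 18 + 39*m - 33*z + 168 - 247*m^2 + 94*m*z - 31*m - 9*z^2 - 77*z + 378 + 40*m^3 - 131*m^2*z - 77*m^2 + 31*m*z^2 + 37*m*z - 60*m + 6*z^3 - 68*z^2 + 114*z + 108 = 40*m^3 - 324*m^2 - 52*m + 6*z^3 + z^2*(31*m - 77) + z*(-131*m^2 + 131*m + 4) + 672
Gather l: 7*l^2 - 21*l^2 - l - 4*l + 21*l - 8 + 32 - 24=-14*l^2 + 16*l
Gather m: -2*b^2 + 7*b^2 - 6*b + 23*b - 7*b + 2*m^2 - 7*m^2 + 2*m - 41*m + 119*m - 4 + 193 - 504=5*b^2 + 10*b - 5*m^2 + 80*m - 315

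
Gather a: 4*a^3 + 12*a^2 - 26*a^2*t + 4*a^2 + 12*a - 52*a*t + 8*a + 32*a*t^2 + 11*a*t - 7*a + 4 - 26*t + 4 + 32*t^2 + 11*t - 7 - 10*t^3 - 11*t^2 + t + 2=4*a^3 + a^2*(16 - 26*t) + a*(32*t^2 - 41*t + 13) - 10*t^3 + 21*t^2 - 14*t + 3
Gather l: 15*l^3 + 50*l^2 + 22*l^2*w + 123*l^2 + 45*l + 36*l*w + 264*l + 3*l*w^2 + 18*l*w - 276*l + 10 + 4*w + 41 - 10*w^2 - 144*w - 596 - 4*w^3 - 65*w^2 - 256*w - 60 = 15*l^3 + l^2*(22*w + 173) + l*(3*w^2 + 54*w + 33) - 4*w^3 - 75*w^2 - 396*w - 605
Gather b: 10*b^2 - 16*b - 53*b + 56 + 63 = 10*b^2 - 69*b + 119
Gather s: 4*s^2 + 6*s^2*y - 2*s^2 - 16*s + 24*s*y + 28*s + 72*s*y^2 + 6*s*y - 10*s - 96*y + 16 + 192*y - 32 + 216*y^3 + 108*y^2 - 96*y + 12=s^2*(6*y + 2) + s*(72*y^2 + 30*y + 2) + 216*y^3 + 108*y^2 - 4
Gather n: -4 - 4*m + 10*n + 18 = -4*m + 10*n + 14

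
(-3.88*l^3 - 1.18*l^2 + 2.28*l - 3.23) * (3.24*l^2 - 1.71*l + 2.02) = -12.5712*l^5 + 2.8116*l^4 + 1.5674*l^3 - 16.7476*l^2 + 10.1289*l - 6.5246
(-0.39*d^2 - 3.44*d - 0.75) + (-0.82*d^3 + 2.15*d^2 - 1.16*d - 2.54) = -0.82*d^3 + 1.76*d^2 - 4.6*d - 3.29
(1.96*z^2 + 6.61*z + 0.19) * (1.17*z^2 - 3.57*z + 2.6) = 2.2932*z^4 + 0.7365*z^3 - 18.2794*z^2 + 16.5077*z + 0.494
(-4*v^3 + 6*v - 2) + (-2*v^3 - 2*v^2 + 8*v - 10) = -6*v^3 - 2*v^2 + 14*v - 12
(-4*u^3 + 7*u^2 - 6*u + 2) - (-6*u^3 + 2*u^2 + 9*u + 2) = 2*u^3 + 5*u^2 - 15*u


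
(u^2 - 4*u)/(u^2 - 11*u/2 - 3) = 2*u*(4 - u)/(-2*u^2 + 11*u + 6)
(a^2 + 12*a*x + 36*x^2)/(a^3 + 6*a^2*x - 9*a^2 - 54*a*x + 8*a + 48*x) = (a + 6*x)/(a^2 - 9*a + 8)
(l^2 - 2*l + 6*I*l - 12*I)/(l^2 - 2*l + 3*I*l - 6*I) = (l + 6*I)/(l + 3*I)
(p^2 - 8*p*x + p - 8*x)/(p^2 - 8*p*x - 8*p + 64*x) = (p + 1)/(p - 8)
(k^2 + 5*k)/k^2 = (k + 5)/k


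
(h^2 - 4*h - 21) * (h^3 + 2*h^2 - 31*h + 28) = h^5 - 2*h^4 - 60*h^3 + 110*h^2 + 539*h - 588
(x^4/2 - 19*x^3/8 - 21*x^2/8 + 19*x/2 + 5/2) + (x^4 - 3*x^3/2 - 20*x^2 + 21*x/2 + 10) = 3*x^4/2 - 31*x^3/8 - 181*x^2/8 + 20*x + 25/2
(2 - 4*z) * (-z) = 4*z^2 - 2*z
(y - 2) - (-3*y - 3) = 4*y + 1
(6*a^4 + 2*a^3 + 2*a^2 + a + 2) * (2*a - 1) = 12*a^5 - 2*a^4 + 2*a^3 + 3*a - 2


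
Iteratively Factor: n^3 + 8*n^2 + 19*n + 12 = (n + 4)*(n^2 + 4*n + 3) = (n + 3)*(n + 4)*(n + 1)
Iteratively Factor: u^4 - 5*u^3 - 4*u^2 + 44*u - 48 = (u - 2)*(u^3 - 3*u^2 - 10*u + 24) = (u - 4)*(u - 2)*(u^2 + u - 6) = (u - 4)*(u - 2)^2*(u + 3)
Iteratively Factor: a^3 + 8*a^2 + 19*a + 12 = (a + 3)*(a^2 + 5*a + 4) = (a + 1)*(a + 3)*(a + 4)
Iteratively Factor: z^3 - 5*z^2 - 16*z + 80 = (z + 4)*(z^2 - 9*z + 20) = (z - 4)*(z + 4)*(z - 5)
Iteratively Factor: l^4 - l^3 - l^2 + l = (l + 1)*(l^3 - 2*l^2 + l) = (l - 1)*(l + 1)*(l^2 - l) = l*(l - 1)*(l + 1)*(l - 1)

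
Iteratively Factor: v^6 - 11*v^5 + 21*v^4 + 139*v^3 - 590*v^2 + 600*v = (v - 5)*(v^5 - 6*v^4 - 9*v^3 + 94*v^2 - 120*v) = (v - 5)*(v + 4)*(v^4 - 10*v^3 + 31*v^2 - 30*v) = v*(v - 5)*(v + 4)*(v^3 - 10*v^2 + 31*v - 30) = v*(v - 5)*(v - 3)*(v + 4)*(v^2 - 7*v + 10) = v*(v - 5)*(v - 3)*(v - 2)*(v + 4)*(v - 5)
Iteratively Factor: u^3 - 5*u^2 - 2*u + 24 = (u - 3)*(u^2 - 2*u - 8) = (u - 3)*(u + 2)*(u - 4)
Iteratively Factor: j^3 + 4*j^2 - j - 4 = (j - 1)*(j^2 + 5*j + 4) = (j - 1)*(j + 1)*(j + 4)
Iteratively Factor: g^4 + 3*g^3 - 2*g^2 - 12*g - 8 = (g + 1)*(g^3 + 2*g^2 - 4*g - 8) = (g + 1)*(g + 2)*(g^2 - 4) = (g + 1)*(g + 2)^2*(g - 2)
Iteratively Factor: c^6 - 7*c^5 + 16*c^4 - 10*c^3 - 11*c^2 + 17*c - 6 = (c + 1)*(c^5 - 8*c^4 + 24*c^3 - 34*c^2 + 23*c - 6) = (c - 1)*(c + 1)*(c^4 - 7*c^3 + 17*c^2 - 17*c + 6) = (c - 3)*(c - 1)*(c + 1)*(c^3 - 4*c^2 + 5*c - 2) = (c - 3)*(c - 1)^2*(c + 1)*(c^2 - 3*c + 2) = (c - 3)*(c - 2)*(c - 1)^2*(c + 1)*(c - 1)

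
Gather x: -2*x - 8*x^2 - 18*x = -8*x^2 - 20*x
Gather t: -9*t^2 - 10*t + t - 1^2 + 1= -9*t^2 - 9*t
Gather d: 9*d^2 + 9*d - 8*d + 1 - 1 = 9*d^2 + d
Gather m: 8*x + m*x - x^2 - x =m*x - x^2 + 7*x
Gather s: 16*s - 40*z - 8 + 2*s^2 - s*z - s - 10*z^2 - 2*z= 2*s^2 + s*(15 - z) - 10*z^2 - 42*z - 8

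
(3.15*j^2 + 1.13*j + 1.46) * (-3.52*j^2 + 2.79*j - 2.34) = -11.088*j^4 + 4.8109*j^3 - 9.3575*j^2 + 1.4292*j - 3.4164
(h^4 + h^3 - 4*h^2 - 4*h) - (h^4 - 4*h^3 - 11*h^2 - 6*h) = 5*h^3 + 7*h^2 + 2*h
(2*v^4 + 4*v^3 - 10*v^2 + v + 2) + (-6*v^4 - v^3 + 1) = -4*v^4 + 3*v^3 - 10*v^2 + v + 3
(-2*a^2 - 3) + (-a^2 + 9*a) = -3*a^2 + 9*a - 3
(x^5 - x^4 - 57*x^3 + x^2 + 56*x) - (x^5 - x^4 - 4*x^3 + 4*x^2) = -53*x^3 - 3*x^2 + 56*x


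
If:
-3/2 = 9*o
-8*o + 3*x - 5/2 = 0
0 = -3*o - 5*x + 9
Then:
No Solution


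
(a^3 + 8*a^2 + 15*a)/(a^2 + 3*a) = a + 5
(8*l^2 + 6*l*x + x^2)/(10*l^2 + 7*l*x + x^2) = (4*l + x)/(5*l + x)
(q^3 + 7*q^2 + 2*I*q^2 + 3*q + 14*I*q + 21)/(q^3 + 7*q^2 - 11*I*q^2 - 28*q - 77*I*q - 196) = (q^2 + 2*I*q + 3)/(q^2 - 11*I*q - 28)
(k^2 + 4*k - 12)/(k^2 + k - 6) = (k + 6)/(k + 3)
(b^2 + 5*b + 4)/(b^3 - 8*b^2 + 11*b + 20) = (b + 4)/(b^2 - 9*b + 20)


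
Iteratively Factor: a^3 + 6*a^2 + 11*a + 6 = (a + 2)*(a^2 + 4*a + 3) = (a + 1)*(a + 2)*(a + 3)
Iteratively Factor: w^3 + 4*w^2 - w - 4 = (w - 1)*(w^2 + 5*w + 4) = (w - 1)*(w + 1)*(w + 4)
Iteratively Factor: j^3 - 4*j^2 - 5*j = (j)*(j^2 - 4*j - 5) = j*(j - 5)*(j + 1)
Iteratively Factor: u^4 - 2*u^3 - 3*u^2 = (u)*(u^3 - 2*u^2 - 3*u) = u*(u + 1)*(u^2 - 3*u) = u^2*(u + 1)*(u - 3)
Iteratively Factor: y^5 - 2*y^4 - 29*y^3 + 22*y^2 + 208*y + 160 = (y - 5)*(y^4 + 3*y^3 - 14*y^2 - 48*y - 32) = (y - 5)*(y + 4)*(y^3 - y^2 - 10*y - 8) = (y - 5)*(y - 4)*(y + 4)*(y^2 + 3*y + 2) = (y - 5)*(y - 4)*(y + 1)*(y + 4)*(y + 2)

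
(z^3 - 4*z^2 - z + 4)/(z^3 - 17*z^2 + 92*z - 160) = (z^2 - 1)/(z^2 - 13*z + 40)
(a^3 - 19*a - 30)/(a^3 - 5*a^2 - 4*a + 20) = (a + 3)/(a - 2)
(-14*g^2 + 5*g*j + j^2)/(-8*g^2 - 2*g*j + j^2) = (14*g^2 - 5*g*j - j^2)/(8*g^2 + 2*g*j - j^2)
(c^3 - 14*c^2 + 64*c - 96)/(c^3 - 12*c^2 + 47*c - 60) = (c^2 - 10*c + 24)/(c^2 - 8*c + 15)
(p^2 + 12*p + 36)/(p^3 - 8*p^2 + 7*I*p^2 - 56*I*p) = (p^2 + 12*p + 36)/(p*(p^2 + p*(-8 + 7*I) - 56*I))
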